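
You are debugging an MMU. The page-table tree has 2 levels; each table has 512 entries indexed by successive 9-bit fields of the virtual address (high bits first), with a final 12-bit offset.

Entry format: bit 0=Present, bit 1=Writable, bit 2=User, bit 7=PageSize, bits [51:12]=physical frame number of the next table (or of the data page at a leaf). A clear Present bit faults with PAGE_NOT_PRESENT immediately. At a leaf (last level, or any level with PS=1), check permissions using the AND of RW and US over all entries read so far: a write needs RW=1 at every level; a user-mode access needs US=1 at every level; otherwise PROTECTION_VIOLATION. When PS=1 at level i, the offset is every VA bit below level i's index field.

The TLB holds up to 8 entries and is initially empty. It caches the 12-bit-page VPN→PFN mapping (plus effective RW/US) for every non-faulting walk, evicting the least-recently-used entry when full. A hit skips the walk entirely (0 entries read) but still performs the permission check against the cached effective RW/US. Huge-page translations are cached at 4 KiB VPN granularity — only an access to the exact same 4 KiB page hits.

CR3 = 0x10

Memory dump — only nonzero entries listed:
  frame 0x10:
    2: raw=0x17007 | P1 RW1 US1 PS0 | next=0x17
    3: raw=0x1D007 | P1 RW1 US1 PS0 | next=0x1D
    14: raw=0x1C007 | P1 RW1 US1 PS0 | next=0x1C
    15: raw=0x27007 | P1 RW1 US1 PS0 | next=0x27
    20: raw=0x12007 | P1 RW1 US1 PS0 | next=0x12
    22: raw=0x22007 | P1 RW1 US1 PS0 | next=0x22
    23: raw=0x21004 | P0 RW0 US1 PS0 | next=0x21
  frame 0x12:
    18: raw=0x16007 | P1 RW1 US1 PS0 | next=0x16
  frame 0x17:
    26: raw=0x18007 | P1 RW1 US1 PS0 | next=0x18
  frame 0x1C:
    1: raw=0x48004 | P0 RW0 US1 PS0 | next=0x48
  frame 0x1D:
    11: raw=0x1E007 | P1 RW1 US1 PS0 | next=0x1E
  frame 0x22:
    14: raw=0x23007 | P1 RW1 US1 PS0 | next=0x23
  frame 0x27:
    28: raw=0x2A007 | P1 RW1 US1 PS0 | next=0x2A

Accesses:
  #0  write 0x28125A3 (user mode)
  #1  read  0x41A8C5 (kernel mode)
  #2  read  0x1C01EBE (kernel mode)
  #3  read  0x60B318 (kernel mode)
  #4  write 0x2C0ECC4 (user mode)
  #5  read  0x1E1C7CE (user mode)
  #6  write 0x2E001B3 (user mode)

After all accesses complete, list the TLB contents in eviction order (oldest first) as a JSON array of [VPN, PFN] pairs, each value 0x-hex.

Trace:
#0 VA=0x28125A3 (w,user):
  L0 @0x10[20] → 0x12007  P=1,RW=1,US=1,PS=0
  L1 @0x12[18] → 0x16007  P=1,RW=1,US=1,PS=0
  → PA=0x165A3  (2 entries read)
#1 VA=0x41A8C5 (r,kernel):
  L0 @0x10[2] → 0x17007  P=1,RW=1,US=1,PS=0
  L1 @0x17[26] → 0x18007  P=1,RW=1,US=1,PS=0
  → PA=0x188C5  (2 entries read)
#2 VA=0x1C01EBE (r,kernel):
  L0 @0x10[14] → 0x1C007  P=1,RW=1,US=1,PS=0
  L1 @0x1C[1] → 0x48004  P=0,RW=0,US=1,PS=0
  ✗ PAGE_NOT_PRESENT  [2 reads]
#3 VA=0x60B318 (r,kernel):
  L0 @0x10[3] → 0x1D007  P=1,RW=1,US=1,PS=0
  L1 @0x1D[11] → 0x1E007  P=1,RW=1,US=1,PS=0
  → PA=0x1E318  (2 entries read)
#4 VA=0x2C0ECC4 (w,user):
  L0 @0x10[22] → 0x22007  P=1,RW=1,US=1,PS=0
  L1 @0x22[14] → 0x23007  P=1,RW=1,US=1,PS=0
  → PA=0x23CC4  (2 entries read)
#5 VA=0x1E1C7CE (r,user):
  L0 @0x10[15] → 0x27007  P=1,RW=1,US=1,PS=0
  L1 @0x27[28] → 0x2A007  P=1,RW=1,US=1,PS=0
  → PA=0x2A7CE  (2 entries read)
#6 VA=0x2E001B3 (w,user):
  L0 @0x10[23] → 0x21004  P=0,RW=0,US=1,PS=0
  ✗ PAGE_NOT_PRESENT  [1 reads]

TLB: [["0x2812", "0x16"], ["0x41A", "0x18"], ["0x60B", "0x1E"], ["0x2C0E", "0x23"], ["0x1E1C", "0x2A"]]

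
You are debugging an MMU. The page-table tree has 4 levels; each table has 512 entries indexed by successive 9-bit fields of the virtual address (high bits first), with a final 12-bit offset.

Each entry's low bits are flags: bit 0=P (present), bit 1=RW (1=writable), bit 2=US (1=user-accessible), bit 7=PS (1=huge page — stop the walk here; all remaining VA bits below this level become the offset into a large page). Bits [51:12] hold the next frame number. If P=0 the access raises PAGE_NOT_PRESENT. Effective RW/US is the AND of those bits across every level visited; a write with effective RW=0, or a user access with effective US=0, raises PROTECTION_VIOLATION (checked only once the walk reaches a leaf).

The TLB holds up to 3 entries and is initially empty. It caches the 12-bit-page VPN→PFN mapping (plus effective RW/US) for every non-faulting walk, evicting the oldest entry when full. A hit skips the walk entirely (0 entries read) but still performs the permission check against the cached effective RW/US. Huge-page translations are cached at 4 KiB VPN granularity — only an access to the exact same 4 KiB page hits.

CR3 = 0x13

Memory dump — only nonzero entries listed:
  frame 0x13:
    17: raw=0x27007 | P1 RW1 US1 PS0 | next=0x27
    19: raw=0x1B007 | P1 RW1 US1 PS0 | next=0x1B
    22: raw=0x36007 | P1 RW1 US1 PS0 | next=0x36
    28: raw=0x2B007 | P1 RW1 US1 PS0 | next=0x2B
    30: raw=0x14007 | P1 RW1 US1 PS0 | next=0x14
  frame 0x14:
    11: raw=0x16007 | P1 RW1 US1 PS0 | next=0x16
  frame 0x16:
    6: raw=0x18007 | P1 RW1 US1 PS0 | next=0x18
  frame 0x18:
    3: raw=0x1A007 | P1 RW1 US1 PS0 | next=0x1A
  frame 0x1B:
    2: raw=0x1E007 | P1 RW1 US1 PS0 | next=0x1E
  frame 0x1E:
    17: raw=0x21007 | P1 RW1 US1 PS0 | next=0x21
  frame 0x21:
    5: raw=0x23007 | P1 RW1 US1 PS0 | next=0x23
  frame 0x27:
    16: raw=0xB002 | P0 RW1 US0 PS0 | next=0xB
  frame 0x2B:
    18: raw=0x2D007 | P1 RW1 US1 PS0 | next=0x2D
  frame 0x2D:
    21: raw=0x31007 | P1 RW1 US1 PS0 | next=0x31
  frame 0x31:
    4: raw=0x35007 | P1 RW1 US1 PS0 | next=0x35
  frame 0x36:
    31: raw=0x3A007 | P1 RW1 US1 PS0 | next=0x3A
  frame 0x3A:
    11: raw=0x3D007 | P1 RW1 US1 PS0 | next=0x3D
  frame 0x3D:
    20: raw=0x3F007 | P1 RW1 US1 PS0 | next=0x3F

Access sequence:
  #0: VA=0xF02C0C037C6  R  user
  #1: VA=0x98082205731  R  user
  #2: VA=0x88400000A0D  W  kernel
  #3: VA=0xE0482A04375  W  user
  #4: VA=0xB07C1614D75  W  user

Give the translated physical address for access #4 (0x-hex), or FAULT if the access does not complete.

Walk each access:
#0 VA=0xF02C0C037C6 (r,user):
  L0: frame=0x13 idx=30 entry=0x14007 [P=1 RW=1 US=1 PS=0]
  L1: frame=0x14 idx=11 entry=0x16007 [P=1 RW=1 US=1 PS=0]
  L2: frame=0x16 idx=6 entry=0x18007 [P=1 RW=1 US=1 PS=0]
  L3: frame=0x18 idx=3 entry=0x1A007 [P=1 RW=1 US=1 PS=0]
  ⇒ phys 0x1A7C6  [4 reads]
#1 VA=0x98082205731 (r,user):
  L0: frame=0x13 idx=19 entry=0x1B007 [P=1 RW=1 US=1 PS=0]
  L1: frame=0x1B idx=2 entry=0x1E007 [P=1 RW=1 US=1 PS=0]
  L2: frame=0x1E idx=17 entry=0x21007 [P=1 RW=1 US=1 PS=0]
  L3: frame=0x21 idx=5 entry=0x23007 [P=1 RW=1 US=1 PS=0]
  ⇒ phys 0x23731  [4 reads]
#2 VA=0x88400000A0D (w,kernel):
  L0: frame=0x13 idx=17 entry=0x27007 [P=1 RW=1 US=1 PS=0]
  L1: frame=0x27 idx=16 entry=0xB002 [P=0 RW=1 US=0 PS=0]
  → PAGE_NOT_PRESENT  (2 entries read)
#3 VA=0xE0482A04375 (w,user):
  L0: frame=0x13 idx=28 entry=0x2B007 [P=1 RW=1 US=1 PS=0]
  L1: frame=0x2B idx=18 entry=0x2D007 [P=1 RW=1 US=1 PS=0]
  L2: frame=0x2D idx=21 entry=0x31007 [P=1 RW=1 US=1 PS=0]
  L3: frame=0x31 idx=4 entry=0x35007 [P=1 RW=1 US=1 PS=0]
  ⇒ phys 0x35375  [4 reads]
#4 VA=0xB07C1614D75 (w,user):
  L0: frame=0x13 idx=22 entry=0x36007 [P=1 RW=1 US=1 PS=0]
  L1: frame=0x36 idx=31 entry=0x3A007 [P=1 RW=1 US=1 PS=0]
  L2: frame=0x3A idx=11 entry=0x3D007 [P=1 RW=1 US=1 PS=0]
  L3: frame=0x3D idx=20 entry=0x3F007 [P=1 RW=1 US=1 PS=0]
  ⇒ phys 0x3FD75  [4 reads]

Access #4 PA: 0x3FD75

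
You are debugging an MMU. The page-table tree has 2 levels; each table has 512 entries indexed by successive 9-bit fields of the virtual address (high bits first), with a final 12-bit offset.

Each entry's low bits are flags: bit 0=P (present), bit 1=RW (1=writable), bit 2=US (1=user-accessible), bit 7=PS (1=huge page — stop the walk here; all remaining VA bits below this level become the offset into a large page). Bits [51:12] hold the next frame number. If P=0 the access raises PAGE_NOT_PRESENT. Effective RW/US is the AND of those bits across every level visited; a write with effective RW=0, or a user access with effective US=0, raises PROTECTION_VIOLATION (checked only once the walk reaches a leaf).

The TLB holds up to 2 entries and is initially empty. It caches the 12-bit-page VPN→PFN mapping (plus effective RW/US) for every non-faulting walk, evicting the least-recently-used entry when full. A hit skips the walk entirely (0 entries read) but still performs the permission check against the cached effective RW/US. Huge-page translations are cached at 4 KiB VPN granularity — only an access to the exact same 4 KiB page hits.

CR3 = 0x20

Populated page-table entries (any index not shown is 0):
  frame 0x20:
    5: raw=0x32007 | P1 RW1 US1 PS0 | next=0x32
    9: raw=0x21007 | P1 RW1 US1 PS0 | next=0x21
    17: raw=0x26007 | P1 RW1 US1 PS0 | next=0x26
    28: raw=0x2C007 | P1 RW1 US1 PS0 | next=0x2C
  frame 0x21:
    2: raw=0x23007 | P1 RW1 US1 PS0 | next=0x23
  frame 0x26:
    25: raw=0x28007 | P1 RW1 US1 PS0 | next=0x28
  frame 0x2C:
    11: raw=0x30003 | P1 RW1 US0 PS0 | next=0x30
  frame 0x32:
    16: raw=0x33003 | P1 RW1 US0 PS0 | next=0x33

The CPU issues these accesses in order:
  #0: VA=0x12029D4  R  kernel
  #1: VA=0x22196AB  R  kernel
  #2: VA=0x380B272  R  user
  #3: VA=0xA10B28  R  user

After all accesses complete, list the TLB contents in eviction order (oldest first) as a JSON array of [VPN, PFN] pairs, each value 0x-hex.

Walk each access:
#0 VA=0x12029D4 (r,kernel):
  L0 @0x20[9] → 0x21007  P=1,RW=1,US=1,PS=0
  L1 @0x21[2] → 0x23007  P=1,RW=1,US=1,PS=0
  ⇒ phys 0x239D4  [2 reads]
#1 VA=0x22196AB (r,kernel):
  L0 @0x20[17] → 0x26007  P=1,RW=1,US=1,PS=0
  L1 @0x26[25] → 0x28007  P=1,RW=1,US=1,PS=0
  ⇒ phys 0x286AB  [2 reads]
#2 VA=0x380B272 (r,user):
  L0 @0x20[28] → 0x2C007  P=1,RW=1,US=1,PS=0
  L1 @0x2C[11] → 0x30003  P=1,RW=1,US=0,PS=0
  → PROTECTION_VIOLATION  (2 entries read)
#3 VA=0xA10B28 (r,user):
  L0 @0x20[5] → 0x32007  P=1,RW=1,US=1,PS=0
  L1 @0x32[16] → 0x33003  P=1,RW=1,US=0,PS=0
  → PROTECTION_VIOLATION  (2 entries read)

TLB: [["0x1202", "0x23"], ["0x2219", "0x28"]]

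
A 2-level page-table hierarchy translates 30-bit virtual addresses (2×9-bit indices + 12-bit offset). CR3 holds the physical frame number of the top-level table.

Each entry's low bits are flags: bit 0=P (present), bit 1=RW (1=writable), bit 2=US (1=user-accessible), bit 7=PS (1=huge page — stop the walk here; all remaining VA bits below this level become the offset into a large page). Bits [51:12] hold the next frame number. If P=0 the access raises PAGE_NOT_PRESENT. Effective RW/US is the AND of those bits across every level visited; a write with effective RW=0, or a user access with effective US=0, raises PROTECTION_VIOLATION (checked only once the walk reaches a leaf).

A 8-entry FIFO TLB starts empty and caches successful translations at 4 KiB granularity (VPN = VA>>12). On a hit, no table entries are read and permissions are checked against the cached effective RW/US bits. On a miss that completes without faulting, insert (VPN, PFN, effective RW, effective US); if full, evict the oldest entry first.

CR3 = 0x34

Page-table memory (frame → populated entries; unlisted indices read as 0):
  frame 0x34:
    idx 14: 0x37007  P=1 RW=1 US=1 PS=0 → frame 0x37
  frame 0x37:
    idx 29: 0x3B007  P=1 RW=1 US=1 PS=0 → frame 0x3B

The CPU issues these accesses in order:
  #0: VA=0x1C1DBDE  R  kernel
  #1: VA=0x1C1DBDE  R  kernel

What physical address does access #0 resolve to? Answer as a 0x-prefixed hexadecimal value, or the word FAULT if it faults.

Per-access translation:
#0 VA=0x1C1DBDE (r,kernel):
  L0: frame=0x34 idx=14 entry=0x37007 [P=1 RW=1 US=1 PS=0]
  L1: frame=0x37 idx=29 entry=0x3B007 [P=1 RW=1 US=1 PS=0]
  ✓ 0x3BBDE  — 2 lookups
#1 VA=0x1C1DBDE (r,kernel):
  TLB hit vpn=0x1C1D → PA=0x3BBDE

Access #0 PA: 0x3BBDE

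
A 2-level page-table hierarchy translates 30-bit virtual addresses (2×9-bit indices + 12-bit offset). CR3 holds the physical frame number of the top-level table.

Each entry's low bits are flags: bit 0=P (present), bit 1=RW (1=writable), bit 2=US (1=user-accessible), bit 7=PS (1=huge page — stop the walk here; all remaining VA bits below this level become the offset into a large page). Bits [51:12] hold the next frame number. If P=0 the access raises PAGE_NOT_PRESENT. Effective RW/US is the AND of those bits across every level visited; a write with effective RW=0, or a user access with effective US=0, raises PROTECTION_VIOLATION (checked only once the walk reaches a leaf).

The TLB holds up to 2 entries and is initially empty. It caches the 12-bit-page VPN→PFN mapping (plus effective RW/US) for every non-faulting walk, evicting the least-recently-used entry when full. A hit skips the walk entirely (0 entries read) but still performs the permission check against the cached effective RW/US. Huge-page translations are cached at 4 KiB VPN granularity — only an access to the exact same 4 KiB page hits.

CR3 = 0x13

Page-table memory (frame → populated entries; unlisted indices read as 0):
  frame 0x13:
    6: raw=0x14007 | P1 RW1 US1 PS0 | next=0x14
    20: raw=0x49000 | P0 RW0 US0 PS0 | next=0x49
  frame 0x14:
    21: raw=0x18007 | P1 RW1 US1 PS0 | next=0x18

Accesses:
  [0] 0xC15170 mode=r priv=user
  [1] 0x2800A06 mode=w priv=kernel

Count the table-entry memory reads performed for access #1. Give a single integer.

Per-access translation:
#0 VA=0xC15170 (r,user):
  [0] read 0x13 idx=6: raw=0x14007 flags P=1 W=1 U=1 S=0
  [1] read 0x14 idx=21: raw=0x18007 flags P=1 W=1 U=1 S=0
  ⇒ phys 0x18170  [2 reads]
#1 VA=0x2800A06 (w,kernel):
  [0] read 0x13 idx=20: raw=0x49000 flags P=0 W=0 U=0 S=0
  ⇒ fault: PAGE_NOT_PRESENT  — 1 lookups

Entries read for #1: 1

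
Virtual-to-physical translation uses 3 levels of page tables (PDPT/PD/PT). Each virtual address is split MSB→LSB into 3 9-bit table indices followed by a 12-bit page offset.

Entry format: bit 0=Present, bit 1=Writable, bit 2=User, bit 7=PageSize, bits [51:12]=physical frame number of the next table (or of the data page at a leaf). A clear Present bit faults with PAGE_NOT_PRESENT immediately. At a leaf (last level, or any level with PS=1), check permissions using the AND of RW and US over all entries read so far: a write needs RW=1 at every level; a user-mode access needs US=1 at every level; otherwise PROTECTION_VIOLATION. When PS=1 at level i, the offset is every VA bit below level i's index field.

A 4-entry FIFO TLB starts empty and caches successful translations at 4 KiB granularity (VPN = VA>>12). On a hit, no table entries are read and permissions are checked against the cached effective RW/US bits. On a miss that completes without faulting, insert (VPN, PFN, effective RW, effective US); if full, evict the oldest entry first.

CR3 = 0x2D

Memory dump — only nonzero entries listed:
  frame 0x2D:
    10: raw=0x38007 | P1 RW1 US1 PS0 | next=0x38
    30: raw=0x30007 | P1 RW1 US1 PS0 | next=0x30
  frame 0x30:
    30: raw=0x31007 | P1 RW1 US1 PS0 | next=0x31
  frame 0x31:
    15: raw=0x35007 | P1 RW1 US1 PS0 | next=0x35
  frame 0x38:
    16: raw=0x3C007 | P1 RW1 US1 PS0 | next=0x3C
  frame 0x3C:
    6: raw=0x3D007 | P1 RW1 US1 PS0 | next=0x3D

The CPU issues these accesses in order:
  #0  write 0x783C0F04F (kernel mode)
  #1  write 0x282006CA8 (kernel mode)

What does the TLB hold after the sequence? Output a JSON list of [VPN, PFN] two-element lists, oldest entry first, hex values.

Trace:
#0 VA=0x783C0F04F (w,kernel):
  L0 @0x2D[30] → 0x30007  P=1,RW=1,US=1,PS=0
  L1 @0x30[30] → 0x31007  P=1,RW=1,US=1,PS=0
  L2 @0x31[15] → 0x35007  P=1,RW=1,US=1,PS=0
  ⇒ phys 0x3504F  [3 reads]
#1 VA=0x282006CA8 (w,kernel):
  L0 @0x2D[10] → 0x38007  P=1,RW=1,US=1,PS=0
  L1 @0x38[16] → 0x3C007  P=1,RW=1,US=1,PS=0
  L2 @0x3C[6] → 0x3D007  P=1,RW=1,US=1,PS=0
  ⇒ phys 0x3DCA8  [3 reads]

TLB: [["0x783C0F", "0x35"], ["0x282006", "0x3D"]]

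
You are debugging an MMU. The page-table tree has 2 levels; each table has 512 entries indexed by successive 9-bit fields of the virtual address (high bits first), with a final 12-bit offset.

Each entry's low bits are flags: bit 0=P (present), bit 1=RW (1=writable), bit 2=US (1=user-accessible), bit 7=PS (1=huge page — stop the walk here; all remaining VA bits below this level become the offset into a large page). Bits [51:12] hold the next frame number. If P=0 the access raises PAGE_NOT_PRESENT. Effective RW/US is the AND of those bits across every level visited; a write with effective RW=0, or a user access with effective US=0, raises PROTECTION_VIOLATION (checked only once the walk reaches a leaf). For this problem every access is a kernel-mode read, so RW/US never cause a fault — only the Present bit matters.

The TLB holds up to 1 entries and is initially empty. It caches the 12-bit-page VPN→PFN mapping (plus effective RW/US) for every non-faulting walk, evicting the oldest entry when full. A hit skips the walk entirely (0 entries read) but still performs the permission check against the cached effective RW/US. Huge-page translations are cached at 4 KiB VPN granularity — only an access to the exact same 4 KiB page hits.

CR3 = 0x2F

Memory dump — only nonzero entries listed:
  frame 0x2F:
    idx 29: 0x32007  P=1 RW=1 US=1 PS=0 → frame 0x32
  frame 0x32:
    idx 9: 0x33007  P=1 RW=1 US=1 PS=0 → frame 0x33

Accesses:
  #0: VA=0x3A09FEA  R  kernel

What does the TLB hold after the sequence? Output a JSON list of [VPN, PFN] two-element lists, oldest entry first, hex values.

Trace:
#0 VA=0x3A09FEA (r,kernel):
  L0: frame=0x2F idx=29 entry=0x32007 [P=1 RW=1 US=1 PS=0]
  L1: frame=0x32 idx=9 entry=0x33007 [P=1 RW=1 US=1 PS=0]
  ⇒ phys 0x33FEA  [2 reads]

TLB: [["0x3A09", "0x33"]]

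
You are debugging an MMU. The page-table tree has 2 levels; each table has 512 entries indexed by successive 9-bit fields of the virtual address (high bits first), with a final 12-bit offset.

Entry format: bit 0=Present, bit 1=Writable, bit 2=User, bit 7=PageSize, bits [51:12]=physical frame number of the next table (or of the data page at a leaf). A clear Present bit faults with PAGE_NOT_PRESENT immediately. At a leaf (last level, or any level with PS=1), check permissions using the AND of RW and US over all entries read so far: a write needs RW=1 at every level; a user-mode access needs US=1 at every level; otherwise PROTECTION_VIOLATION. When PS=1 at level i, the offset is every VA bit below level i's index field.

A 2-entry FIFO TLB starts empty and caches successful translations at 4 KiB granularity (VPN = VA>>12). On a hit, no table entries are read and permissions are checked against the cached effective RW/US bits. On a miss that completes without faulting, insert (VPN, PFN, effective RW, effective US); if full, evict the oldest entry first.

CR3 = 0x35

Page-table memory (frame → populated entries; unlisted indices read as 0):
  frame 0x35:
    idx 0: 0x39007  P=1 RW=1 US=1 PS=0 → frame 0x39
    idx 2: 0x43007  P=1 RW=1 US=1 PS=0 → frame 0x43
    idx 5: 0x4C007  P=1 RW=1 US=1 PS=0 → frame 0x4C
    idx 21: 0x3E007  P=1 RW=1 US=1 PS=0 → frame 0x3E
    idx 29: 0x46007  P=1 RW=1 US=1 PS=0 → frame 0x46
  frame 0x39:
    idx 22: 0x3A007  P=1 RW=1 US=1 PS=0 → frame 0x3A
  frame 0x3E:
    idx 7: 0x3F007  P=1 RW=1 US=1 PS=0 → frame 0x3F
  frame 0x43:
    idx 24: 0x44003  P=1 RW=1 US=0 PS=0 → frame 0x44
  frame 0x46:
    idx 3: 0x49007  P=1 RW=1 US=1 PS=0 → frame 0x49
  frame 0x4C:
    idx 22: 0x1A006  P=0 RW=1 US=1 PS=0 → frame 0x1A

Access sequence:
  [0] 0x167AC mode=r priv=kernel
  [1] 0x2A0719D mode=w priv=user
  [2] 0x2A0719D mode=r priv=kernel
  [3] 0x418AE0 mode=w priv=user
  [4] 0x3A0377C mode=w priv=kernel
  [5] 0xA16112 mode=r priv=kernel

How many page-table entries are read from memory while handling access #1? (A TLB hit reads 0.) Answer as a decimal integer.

Walk each access:
#0 VA=0x167AC (r,kernel):
  lvl0: tbl 0x35, slot 0 ⇒ 0x39007 (P1/RW1/US1/PS0)
  lvl1: tbl 0x39, slot 22 ⇒ 0x3A007 (P1/RW1/US1/PS0)
  → PA=0x3A7AC  (2 entries read)
#1 VA=0x2A0719D (w,user):
  lvl0: tbl 0x35, slot 21 ⇒ 0x3E007 (P1/RW1/US1/PS0)
  lvl1: tbl 0x3E, slot 7 ⇒ 0x3F007 (P1/RW1/US1/PS0)
  → PA=0x3F19D  (2 entries read)
#2 VA=0x2A0719D (r,kernel):
  TLB hit vpn=0x2A07 → PA=0x3F19D
#3 VA=0x418AE0 (w,user):
  lvl0: tbl 0x35, slot 2 ⇒ 0x43007 (P1/RW1/US1/PS0)
  lvl1: tbl 0x43, slot 24 ⇒ 0x44003 (P1/RW1/US0/PS0)
  ⇒ fault: PROTECTION_VIOLATION  — 2 lookups
#4 VA=0x3A0377C (w,kernel):
  lvl0: tbl 0x35, slot 29 ⇒ 0x46007 (P1/RW1/US1/PS0)
  lvl1: tbl 0x46, slot 3 ⇒ 0x49007 (P1/RW1/US1/PS0)
  → PA=0x4977C  (2 entries read)
#5 VA=0xA16112 (r,kernel):
  lvl0: tbl 0x35, slot 5 ⇒ 0x4C007 (P1/RW1/US1/PS0)
  lvl1: tbl 0x4C, slot 22 ⇒ 0x1A006 (P0/RW1/US1/PS0)
  ⇒ fault: PAGE_NOT_PRESENT  — 2 lookups

Entries read for #1: 2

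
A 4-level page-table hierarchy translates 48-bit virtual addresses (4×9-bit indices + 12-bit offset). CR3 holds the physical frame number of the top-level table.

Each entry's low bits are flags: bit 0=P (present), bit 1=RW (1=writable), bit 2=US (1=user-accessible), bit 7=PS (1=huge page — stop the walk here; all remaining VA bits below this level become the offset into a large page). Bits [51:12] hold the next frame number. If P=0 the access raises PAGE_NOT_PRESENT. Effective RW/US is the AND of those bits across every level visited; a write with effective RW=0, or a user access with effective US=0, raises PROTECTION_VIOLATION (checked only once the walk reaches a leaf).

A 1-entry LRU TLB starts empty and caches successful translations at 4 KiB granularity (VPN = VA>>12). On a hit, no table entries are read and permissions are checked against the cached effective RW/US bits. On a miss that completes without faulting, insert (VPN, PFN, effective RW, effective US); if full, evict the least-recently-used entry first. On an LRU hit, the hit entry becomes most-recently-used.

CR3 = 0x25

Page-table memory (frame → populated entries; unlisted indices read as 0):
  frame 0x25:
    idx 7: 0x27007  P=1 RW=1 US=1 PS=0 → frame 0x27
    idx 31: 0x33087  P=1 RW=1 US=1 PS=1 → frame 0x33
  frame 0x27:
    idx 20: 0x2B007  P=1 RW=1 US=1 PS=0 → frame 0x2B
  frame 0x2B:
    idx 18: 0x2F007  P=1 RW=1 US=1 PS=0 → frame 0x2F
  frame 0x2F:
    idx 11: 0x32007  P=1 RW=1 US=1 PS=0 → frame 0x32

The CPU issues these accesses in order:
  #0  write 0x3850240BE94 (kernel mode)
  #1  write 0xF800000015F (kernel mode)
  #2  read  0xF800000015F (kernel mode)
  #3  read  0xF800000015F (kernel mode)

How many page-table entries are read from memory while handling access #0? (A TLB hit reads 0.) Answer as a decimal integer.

Walk each access:
#0 VA=0x3850240BE94 (w,kernel):
  lvl0: tbl 0x25, slot 7 ⇒ 0x27007 (P1/RW1/US1/PS0)
  lvl1: tbl 0x27, slot 20 ⇒ 0x2B007 (P1/RW1/US1/PS0)
  lvl2: tbl 0x2B, slot 18 ⇒ 0x2F007 (P1/RW1/US1/PS0)
  lvl3: tbl 0x2F, slot 11 ⇒ 0x32007 (P1/RW1/US1/PS0)
  → PA=0x32E94  (4 entries read)
#1 VA=0xF800000015F (w,kernel):
  lvl0: tbl 0x25, slot 31 ⇒ 0x33087 (P1/RW1/US1/PS1)
  → PA=0x3315F (huge @L0)  (1 entries read)
#2 VA=0xF800000015F (r,kernel):
  TLB hit vpn=0xF8000000 → PA=0x3315F
#3 VA=0xF800000015F (r,kernel):
  TLB hit vpn=0xF8000000 → PA=0x3315F

Entries read for #0: 4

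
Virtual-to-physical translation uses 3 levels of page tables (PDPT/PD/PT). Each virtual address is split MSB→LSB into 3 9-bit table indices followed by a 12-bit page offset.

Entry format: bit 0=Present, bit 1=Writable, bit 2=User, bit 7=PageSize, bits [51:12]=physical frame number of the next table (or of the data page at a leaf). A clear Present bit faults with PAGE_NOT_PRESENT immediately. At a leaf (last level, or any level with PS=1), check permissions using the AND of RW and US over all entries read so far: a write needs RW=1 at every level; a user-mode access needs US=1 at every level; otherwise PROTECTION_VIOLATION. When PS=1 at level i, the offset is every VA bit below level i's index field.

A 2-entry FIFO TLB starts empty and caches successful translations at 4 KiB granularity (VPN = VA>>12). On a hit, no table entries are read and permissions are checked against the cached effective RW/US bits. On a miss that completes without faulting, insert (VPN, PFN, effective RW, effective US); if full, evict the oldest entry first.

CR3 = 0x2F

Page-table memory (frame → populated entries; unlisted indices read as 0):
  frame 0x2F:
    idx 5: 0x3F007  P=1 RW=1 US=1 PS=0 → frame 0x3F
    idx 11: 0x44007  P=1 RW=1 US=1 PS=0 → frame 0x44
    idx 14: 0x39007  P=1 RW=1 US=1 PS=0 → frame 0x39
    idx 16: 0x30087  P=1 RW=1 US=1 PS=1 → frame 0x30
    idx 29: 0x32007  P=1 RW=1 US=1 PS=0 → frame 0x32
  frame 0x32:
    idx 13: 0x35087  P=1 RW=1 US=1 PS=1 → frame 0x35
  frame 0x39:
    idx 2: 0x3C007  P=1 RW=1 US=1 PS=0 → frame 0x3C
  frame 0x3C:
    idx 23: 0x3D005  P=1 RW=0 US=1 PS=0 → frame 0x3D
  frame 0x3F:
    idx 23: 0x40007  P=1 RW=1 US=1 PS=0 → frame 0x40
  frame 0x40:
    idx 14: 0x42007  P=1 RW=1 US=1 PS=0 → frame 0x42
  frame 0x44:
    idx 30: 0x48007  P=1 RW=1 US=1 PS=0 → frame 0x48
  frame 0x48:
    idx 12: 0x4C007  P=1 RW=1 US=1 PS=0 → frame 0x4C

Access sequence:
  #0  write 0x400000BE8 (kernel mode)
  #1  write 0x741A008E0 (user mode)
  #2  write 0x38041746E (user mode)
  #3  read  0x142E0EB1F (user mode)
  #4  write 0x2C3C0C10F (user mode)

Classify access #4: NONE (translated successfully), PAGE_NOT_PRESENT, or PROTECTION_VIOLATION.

Per-access translation:
#0 VA=0x400000BE8 (w,kernel):
  L0 @0x2F[16] → 0x30087  P=1,RW=1,US=1,PS=1
  ⇒ phys 0x30BE8 (huge @L0)  [1 reads]
#1 VA=0x741A008E0 (w,user):
  L0 @0x2F[29] → 0x32007  P=1,RW=1,US=1,PS=0
  L1 @0x32[13] → 0x35087  P=1,RW=1,US=1,PS=1
  ⇒ phys 0x358E0 (huge @L1)  [2 reads]
#2 VA=0x38041746E (w,user):
  L0 @0x2F[14] → 0x39007  P=1,RW=1,US=1,PS=0
  L1 @0x39[2] → 0x3C007  P=1,RW=1,US=1,PS=0
  L2 @0x3C[23] → 0x3D005  P=1,RW=0,US=1,PS=0
  ⇒ fault: PROTECTION_VIOLATION  — 3 lookups
#3 VA=0x142E0EB1F (r,user):
  L0 @0x2F[5] → 0x3F007  P=1,RW=1,US=1,PS=0
  L1 @0x3F[23] → 0x40007  P=1,RW=1,US=1,PS=0
  L2 @0x40[14] → 0x42007  P=1,RW=1,US=1,PS=0
  ⇒ phys 0x42B1F  [3 reads]
#4 VA=0x2C3C0C10F (w,user):
  L0 @0x2F[11] → 0x44007  P=1,RW=1,US=1,PS=0
  L1 @0x44[30] → 0x48007  P=1,RW=1,US=1,PS=0
  L2 @0x48[12] → 0x4C007  P=1,RW=1,US=1,PS=0
  ⇒ phys 0x4C10F  [3 reads]

Access #4 fault: NONE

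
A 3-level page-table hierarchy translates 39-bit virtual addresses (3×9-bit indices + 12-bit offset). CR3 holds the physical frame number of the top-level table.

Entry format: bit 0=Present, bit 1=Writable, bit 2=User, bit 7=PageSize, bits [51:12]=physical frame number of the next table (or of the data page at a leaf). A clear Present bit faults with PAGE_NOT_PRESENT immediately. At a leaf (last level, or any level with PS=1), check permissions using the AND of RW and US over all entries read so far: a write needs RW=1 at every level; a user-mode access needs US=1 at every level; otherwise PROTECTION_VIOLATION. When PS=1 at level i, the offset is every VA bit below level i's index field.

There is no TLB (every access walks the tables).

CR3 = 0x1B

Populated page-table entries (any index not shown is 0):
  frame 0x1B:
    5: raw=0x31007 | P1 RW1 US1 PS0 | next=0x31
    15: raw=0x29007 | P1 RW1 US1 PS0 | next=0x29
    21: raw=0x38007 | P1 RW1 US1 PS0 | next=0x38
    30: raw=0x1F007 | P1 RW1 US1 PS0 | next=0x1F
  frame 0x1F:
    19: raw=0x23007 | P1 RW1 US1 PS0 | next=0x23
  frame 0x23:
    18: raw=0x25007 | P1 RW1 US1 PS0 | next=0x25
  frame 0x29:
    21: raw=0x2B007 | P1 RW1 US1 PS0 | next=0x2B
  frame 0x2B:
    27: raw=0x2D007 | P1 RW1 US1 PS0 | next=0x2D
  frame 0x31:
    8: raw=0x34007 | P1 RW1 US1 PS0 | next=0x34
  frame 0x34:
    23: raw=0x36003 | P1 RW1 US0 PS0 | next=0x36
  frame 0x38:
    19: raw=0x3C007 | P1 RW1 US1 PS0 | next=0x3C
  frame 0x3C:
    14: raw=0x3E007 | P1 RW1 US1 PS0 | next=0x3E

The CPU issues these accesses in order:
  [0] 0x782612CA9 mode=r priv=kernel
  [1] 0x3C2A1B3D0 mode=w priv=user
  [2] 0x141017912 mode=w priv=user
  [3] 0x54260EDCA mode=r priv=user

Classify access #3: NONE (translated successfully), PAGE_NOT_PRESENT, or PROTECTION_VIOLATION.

Per-access translation:
#0 VA=0x782612CA9 (r,kernel):
  L0 @0x1B[30] → 0x1F007  P=1,RW=1,US=1,PS=0
  L1 @0x1F[19] → 0x23007  P=1,RW=1,US=1,PS=0
  L2 @0x23[18] → 0x25007  P=1,RW=1,US=1,PS=0
  ⇒ phys 0x25CA9  [3 reads]
#1 VA=0x3C2A1B3D0 (w,user):
  L0 @0x1B[15] → 0x29007  P=1,RW=1,US=1,PS=0
  L1 @0x29[21] → 0x2B007  P=1,RW=1,US=1,PS=0
  L2 @0x2B[27] → 0x2D007  P=1,RW=1,US=1,PS=0
  ⇒ phys 0x2D3D0  [3 reads]
#2 VA=0x141017912 (w,user):
  L0 @0x1B[5] → 0x31007  P=1,RW=1,US=1,PS=0
  L1 @0x31[8] → 0x34007  P=1,RW=1,US=1,PS=0
  L2 @0x34[23] → 0x36003  P=1,RW=1,US=0,PS=0
  ✗ PROTECTION_VIOLATION  [3 reads]
#3 VA=0x54260EDCA (r,user):
  L0 @0x1B[21] → 0x38007  P=1,RW=1,US=1,PS=0
  L1 @0x38[19] → 0x3C007  P=1,RW=1,US=1,PS=0
  L2 @0x3C[14] → 0x3E007  P=1,RW=1,US=1,PS=0
  ⇒ phys 0x3EDCA  [3 reads]

Access #3 fault: NONE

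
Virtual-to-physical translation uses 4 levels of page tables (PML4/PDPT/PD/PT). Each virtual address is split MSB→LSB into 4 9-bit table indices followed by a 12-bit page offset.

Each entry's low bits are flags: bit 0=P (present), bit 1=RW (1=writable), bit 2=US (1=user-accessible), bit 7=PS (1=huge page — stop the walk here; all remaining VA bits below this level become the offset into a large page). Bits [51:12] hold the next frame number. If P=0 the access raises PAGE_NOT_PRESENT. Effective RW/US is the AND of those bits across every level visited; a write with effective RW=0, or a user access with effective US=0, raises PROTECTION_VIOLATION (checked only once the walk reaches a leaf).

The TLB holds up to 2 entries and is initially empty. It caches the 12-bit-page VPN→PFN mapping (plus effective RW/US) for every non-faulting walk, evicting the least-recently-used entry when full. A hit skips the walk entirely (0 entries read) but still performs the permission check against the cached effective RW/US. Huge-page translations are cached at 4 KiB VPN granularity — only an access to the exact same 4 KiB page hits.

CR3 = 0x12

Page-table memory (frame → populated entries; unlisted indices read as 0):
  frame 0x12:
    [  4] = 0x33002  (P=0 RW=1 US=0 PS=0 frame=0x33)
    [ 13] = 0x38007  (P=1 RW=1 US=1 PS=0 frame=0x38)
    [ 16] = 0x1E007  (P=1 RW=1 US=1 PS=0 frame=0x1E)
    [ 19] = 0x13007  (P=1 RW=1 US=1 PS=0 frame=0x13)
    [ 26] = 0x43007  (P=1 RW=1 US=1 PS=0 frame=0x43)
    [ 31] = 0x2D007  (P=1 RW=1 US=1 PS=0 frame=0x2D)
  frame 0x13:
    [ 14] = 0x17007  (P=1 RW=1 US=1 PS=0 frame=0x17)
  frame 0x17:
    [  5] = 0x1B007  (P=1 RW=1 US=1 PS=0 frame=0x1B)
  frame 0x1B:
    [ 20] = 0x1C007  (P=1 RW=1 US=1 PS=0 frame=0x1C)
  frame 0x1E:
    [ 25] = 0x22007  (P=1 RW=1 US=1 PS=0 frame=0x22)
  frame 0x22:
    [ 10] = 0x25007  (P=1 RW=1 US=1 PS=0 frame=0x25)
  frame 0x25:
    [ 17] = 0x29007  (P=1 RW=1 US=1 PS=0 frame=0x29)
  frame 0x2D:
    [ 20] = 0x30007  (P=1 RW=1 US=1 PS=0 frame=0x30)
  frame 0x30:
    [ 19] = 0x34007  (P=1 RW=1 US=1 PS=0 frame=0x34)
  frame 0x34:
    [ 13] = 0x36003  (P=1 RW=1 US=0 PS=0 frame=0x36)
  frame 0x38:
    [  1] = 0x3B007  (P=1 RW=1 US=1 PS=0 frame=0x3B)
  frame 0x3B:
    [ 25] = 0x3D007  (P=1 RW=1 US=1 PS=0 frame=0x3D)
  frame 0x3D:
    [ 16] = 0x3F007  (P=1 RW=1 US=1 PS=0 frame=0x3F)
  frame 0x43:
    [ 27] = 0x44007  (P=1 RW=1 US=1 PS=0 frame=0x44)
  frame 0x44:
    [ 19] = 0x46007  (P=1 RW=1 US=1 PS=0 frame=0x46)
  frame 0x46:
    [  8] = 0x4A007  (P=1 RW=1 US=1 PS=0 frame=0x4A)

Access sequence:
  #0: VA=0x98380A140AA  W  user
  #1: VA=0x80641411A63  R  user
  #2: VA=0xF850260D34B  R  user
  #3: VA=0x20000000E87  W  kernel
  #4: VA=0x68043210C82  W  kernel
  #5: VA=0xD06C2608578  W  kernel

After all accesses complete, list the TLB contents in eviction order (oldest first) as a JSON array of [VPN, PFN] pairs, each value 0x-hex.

Trace:
#0 VA=0x98380A140AA (w,user):
  L0 @0x12[19] → 0x13007  P=1,RW=1,US=1,PS=0
  L1 @0x13[14] → 0x17007  P=1,RW=1,US=1,PS=0
  L2 @0x17[5] → 0x1B007  P=1,RW=1,US=1,PS=0
  L3 @0x1B[20] → 0x1C007  P=1,RW=1,US=1,PS=0
  → PA=0x1C0AA  (4 entries read)
#1 VA=0x80641411A63 (r,user):
  L0 @0x12[16] → 0x1E007  P=1,RW=1,US=1,PS=0
  L1 @0x1E[25] → 0x22007  P=1,RW=1,US=1,PS=0
  L2 @0x22[10] → 0x25007  P=1,RW=1,US=1,PS=0
  L3 @0x25[17] → 0x29007  P=1,RW=1,US=1,PS=0
  → PA=0x29A63  (4 entries read)
#2 VA=0xF850260D34B (r,user):
  L0 @0x12[31] → 0x2D007  P=1,RW=1,US=1,PS=0
  L1 @0x2D[20] → 0x30007  P=1,RW=1,US=1,PS=0
  L2 @0x30[19] → 0x34007  P=1,RW=1,US=1,PS=0
  L3 @0x34[13] → 0x36003  P=1,RW=1,US=0,PS=0
  → PROTECTION_VIOLATION  (4 entries read)
#3 VA=0x20000000E87 (w,kernel):
  L0 @0x12[4] → 0x33002  P=0,RW=1,US=0,PS=0
  → PAGE_NOT_PRESENT  (1 entries read)
#4 VA=0x68043210C82 (w,kernel):
  L0 @0x12[13] → 0x38007  P=1,RW=1,US=1,PS=0
  L1 @0x38[1] → 0x3B007  P=1,RW=1,US=1,PS=0
  L2 @0x3B[25] → 0x3D007  P=1,RW=1,US=1,PS=0
  L3 @0x3D[16] → 0x3F007  P=1,RW=1,US=1,PS=0
  → PA=0x3FC82  (4 entries read)
#5 VA=0xD06C2608578 (w,kernel):
  L0 @0x12[26] → 0x43007  P=1,RW=1,US=1,PS=0
  L1 @0x43[27] → 0x44007  P=1,RW=1,US=1,PS=0
  L2 @0x44[19] → 0x46007  P=1,RW=1,US=1,PS=0
  L3 @0x46[8] → 0x4A007  P=1,RW=1,US=1,PS=0
  → PA=0x4A578  (4 entries read)

TLB: [["0x68043210", "0x3F"], ["0xD06C2608", "0x4A"]]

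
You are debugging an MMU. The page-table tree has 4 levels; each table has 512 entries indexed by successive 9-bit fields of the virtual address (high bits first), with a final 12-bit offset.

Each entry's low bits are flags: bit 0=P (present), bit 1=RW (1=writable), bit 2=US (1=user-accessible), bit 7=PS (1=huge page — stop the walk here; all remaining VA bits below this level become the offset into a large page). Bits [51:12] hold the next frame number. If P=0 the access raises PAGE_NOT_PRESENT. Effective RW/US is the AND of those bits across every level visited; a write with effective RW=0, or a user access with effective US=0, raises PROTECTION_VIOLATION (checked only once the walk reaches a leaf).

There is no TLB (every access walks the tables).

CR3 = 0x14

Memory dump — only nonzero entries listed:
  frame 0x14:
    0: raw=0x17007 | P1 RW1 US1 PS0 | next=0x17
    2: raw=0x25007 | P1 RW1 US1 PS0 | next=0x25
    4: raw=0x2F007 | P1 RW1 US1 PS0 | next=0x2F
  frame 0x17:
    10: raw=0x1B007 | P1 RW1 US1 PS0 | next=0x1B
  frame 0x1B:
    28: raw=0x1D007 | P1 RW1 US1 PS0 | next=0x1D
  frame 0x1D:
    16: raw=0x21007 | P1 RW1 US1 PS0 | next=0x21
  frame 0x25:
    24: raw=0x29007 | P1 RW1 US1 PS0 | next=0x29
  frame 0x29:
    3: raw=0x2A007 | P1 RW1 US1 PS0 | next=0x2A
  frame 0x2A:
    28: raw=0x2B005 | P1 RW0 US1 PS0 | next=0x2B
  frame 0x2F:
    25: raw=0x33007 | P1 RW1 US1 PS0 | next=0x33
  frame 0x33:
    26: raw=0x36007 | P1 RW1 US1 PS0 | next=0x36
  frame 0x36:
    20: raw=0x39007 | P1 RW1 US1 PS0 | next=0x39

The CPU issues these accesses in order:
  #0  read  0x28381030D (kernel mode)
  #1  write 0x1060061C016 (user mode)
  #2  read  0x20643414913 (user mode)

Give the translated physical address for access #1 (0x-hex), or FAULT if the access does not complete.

Trace:
#0 VA=0x28381030D (r,kernel):
  L0: frame=0x14 idx=0 entry=0x17007 [P=1 RW=1 US=1 PS=0]
  L1: frame=0x17 idx=10 entry=0x1B007 [P=1 RW=1 US=1 PS=0]
  L2: frame=0x1B idx=28 entry=0x1D007 [P=1 RW=1 US=1 PS=0]
  L3: frame=0x1D idx=16 entry=0x21007 [P=1 RW=1 US=1 PS=0]
  ⇒ phys 0x2130D  [4 reads]
#1 VA=0x1060061C016 (w,user):
  L0: frame=0x14 idx=2 entry=0x25007 [P=1 RW=1 US=1 PS=0]
  L1: frame=0x25 idx=24 entry=0x29007 [P=1 RW=1 US=1 PS=0]
  L2: frame=0x29 idx=3 entry=0x2A007 [P=1 RW=1 US=1 PS=0]
  L3: frame=0x2A idx=28 entry=0x2B005 [P=1 RW=0 US=1 PS=0]
  ✗ PROTECTION_VIOLATION  [4 reads]
#2 VA=0x20643414913 (r,user):
  L0: frame=0x14 idx=4 entry=0x2F007 [P=1 RW=1 US=1 PS=0]
  L1: frame=0x2F idx=25 entry=0x33007 [P=1 RW=1 US=1 PS=0]
  L2: frame=0x33 idx=26 entry=0x36007 [P=1 RW=1 US=1 PS=0]
  L3: frame=0x36 idx=20 entry=0x39007 [P=1 RW=1 US=1 PS=0]
  ⇒ phys 0x39913  [4 reads]

Access #1 PA: FAULT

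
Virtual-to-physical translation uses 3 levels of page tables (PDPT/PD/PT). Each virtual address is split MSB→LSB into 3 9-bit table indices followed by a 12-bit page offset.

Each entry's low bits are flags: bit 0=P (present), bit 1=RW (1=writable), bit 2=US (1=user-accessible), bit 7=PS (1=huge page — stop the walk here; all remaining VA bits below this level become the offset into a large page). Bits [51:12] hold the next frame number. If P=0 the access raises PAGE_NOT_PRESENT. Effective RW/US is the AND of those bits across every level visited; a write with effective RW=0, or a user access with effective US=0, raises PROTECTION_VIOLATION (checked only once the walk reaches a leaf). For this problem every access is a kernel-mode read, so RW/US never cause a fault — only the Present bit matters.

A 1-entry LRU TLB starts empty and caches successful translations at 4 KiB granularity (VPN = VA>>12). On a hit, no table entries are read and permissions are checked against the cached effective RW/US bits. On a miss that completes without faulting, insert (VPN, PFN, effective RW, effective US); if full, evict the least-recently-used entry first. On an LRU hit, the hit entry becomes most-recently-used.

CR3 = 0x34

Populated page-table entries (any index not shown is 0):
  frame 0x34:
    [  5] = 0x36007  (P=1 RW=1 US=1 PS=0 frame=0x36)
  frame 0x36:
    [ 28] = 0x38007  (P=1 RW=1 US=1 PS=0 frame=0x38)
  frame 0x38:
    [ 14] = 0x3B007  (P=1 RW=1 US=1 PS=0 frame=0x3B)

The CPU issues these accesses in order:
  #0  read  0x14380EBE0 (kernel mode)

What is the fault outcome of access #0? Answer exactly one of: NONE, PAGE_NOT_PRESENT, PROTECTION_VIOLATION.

Trace:
#0 VA=0x14380EBE0 (r,kernel):
  L0: frame=0x34 idx=5 entry=0x36007 [P=1 RW=1 US=1 PS=0]
  L1: frame=0x36 idx=28 entry=0x38007 [P=1 RW=1 US=1 PS=0]
  L2: frame=0x38 idx=14 entry=0x3B007 [P=1 RW=1 US=1 PS=0]
  → PA=0x3BBE0  (3 entries read)

Access #0 fault: NONE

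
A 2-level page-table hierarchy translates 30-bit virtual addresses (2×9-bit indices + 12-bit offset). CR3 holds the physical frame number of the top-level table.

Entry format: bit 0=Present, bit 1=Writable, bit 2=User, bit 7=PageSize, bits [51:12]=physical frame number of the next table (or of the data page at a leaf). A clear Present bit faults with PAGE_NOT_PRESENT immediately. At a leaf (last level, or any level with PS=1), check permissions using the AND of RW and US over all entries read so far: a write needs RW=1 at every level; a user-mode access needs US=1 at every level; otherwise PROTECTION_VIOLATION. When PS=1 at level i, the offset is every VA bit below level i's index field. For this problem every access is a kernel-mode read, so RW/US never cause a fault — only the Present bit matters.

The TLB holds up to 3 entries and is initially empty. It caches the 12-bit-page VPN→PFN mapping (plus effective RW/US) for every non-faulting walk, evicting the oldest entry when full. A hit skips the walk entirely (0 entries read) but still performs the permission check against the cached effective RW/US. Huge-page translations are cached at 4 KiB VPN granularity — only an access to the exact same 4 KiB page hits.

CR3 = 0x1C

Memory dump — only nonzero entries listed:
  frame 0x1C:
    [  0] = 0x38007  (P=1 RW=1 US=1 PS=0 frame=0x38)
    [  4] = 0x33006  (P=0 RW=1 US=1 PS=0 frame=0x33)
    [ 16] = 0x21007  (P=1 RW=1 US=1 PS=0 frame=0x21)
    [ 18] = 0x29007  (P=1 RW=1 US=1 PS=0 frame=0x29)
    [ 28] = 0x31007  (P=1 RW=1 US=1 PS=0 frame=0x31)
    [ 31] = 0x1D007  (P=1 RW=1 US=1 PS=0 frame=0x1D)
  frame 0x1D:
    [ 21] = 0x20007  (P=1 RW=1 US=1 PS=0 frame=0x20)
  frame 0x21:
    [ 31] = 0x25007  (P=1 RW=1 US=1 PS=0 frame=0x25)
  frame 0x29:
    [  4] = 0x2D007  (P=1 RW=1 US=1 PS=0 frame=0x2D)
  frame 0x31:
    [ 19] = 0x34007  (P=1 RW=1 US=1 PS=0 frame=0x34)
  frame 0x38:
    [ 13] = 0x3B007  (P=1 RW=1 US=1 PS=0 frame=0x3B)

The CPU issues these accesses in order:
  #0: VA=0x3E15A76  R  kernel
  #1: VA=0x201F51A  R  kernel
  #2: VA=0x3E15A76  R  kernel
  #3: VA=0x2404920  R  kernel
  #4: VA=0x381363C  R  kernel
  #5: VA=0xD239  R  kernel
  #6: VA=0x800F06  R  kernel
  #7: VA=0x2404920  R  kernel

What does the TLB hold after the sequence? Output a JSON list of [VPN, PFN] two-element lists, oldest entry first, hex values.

Per-access translation:
#0 VA=0x3E15A76 (r,kernel):
  lvl0: tbl 0x1C, slot 31 ⇒ 0x1D007 (P1/RW1/US1/PS0)
  lvl1: tbl 0x1D, slot 21 ⇒ 0x20007 (P1/RW1/US1/PS0)
  ✓ 0x20A76  — 2 lookups
#1 VA=0x201F51A (r,kernel):
  lvl0: tbl 0x1C, slot 16 ⇒ 0x21007 (P1/RW1/US1/PS0)
  lvl1: tbl 0x21, slot 31 ⇒ 0x25007 (P1/RW1/US1/PS0)
  ✓ 0x2551A  — 2 lookups
#2 VA=0x3E15A76 (r,kernel):
  TLB hit vpn=0x3E15 → PA=0x20A76
#3 VA=0x2404920 (r,kernel):
  lvl0: tbl 0x1C, slot 18 ⇒ 0x29007 (P1/RW1/US1/PS0)
  lvl1: tbl 0x29, slot 4 ⇒ 0x2D007 (P1/RW1/US1/PS0)
  ✓ 0x2D920  — 2 lookups
#4 VA=0x381363C (r,kernel):
  lvl0: tbl 0x1C, slot 28 ⇒ 0x31007 (P1/RW1/US1/PS0)
  lvl1: tbl 0x31, slot 19 ⇒ 0x34007 (P1/RW1/US1/PS0)
  ✓ 0x3463C  — 2 lookups
#5 VA=0xD239 (r,kernel):
  lvl0: tbl 0x1C, slot 0 ⇒ 0x38007 (P1/RW1/US1/PS0)
  lvl1: tbl 0x38, slot 13 ⇒ 0x3B007 (P1/RW1/US1/PS0)
  ✓ 0x3B239  — 2 lookups
#6 VA=0x800F06 (r,kernel):
  lvl0: tbl 0x1C, slot 4 ⇒ 0x33006 (P0/RW1/US1/PS0)
  ✗ PAGE_NOT_PRESENT  [1 reads]
#7 VA=0x2404920 (r,kernel):
  TLB hit vpn=0x2404 → PA=0x2D920

TLB: [["0x2404", "0x2D"], ["0x3813", "0x34"], ["0xD", "0x3B"]]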